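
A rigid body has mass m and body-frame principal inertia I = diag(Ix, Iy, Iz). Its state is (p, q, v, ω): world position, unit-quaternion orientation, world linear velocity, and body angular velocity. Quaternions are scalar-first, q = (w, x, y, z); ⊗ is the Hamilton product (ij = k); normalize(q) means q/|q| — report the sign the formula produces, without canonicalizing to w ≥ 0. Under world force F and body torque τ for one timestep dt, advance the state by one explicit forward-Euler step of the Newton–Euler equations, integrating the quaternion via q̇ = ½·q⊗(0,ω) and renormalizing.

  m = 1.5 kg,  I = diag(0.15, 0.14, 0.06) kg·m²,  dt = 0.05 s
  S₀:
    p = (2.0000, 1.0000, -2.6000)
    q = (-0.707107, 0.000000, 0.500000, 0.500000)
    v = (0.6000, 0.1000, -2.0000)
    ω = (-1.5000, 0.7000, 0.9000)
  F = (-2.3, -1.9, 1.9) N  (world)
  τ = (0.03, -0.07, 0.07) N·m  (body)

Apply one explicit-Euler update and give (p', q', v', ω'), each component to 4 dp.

p' = (2.0300, 1.0050, -2.7000)
q' = (-0.7263, 0.0290, 0.4684, 0.5023)
v' = (0.5233, 0.0367, -1.9367)
ω' = (-1.4732, 0.7184, 0.9496)

α = I⁻¹(τ − ω×Iω) = (0.5360, 0.3679, 0.9917)
ω + α·dt = (-1.4732, 0.7184, 0.9496)
2q̇ = q⊗(0,ω) = (-0.8000000, 1.1606605, -1.2449749, 0.1136037)
q' = normalize(q + ½dt·q⊗(0,ω)) = (-0.7263, 0.0290, 0.4684, 0.5023)
p + v·dt = (2.0300, 1.0050, -2.7000)
v + (F/m)dt = (0.5233, 0.0367, -1.9367)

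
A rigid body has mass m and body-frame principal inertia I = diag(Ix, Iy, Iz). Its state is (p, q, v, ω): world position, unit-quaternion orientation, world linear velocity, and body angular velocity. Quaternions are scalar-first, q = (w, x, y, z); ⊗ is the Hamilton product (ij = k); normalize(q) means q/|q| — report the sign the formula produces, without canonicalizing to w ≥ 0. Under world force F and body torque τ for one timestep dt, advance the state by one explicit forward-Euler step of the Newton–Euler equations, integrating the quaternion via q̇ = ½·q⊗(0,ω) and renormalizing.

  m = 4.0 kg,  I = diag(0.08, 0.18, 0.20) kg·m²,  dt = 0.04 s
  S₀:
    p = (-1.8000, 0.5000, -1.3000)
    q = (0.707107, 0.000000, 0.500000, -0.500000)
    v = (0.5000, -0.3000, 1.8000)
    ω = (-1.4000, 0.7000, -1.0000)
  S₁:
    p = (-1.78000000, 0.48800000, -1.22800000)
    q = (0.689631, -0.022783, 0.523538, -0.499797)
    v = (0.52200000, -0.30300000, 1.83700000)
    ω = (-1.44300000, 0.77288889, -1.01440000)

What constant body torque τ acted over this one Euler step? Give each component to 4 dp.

rate change Δω = (-0.04300000, 0.07288889, -0.01440000)
I·α + gyro = (-0.1000, 0.1600, -0.1700)

τ = (-0.1000, 0.1600, -0.1700)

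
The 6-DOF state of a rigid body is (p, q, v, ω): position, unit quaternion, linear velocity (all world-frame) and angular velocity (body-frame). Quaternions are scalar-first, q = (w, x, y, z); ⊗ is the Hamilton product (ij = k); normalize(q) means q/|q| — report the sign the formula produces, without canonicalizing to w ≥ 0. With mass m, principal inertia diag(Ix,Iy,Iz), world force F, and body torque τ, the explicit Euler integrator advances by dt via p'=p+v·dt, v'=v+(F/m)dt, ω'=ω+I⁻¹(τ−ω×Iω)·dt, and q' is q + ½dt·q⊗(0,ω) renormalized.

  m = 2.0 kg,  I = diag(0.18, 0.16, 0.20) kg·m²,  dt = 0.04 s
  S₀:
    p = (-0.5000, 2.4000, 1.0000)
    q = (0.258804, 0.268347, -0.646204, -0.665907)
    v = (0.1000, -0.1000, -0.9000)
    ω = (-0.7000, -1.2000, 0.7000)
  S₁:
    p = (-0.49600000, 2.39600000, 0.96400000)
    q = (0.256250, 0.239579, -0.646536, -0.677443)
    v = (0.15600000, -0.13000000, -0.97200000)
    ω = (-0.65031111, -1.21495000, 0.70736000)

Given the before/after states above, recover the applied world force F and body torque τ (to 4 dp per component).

F = (2.8000, -1.5000, -3.6000)
τ = (0.1900, -0.0500, 0.0200)

Δω = ω₁−ω₀ = (0.04968889, -0.01495000, 0.00736000)
I·α + gyro = (0.1900, -0.0500, 0.0200)
velocity change Δv = (0.05600000, -0.03000000, -0.07200000)
m·(v₁−v₀)/dt = (2.8000, -1.5000, -3.6000)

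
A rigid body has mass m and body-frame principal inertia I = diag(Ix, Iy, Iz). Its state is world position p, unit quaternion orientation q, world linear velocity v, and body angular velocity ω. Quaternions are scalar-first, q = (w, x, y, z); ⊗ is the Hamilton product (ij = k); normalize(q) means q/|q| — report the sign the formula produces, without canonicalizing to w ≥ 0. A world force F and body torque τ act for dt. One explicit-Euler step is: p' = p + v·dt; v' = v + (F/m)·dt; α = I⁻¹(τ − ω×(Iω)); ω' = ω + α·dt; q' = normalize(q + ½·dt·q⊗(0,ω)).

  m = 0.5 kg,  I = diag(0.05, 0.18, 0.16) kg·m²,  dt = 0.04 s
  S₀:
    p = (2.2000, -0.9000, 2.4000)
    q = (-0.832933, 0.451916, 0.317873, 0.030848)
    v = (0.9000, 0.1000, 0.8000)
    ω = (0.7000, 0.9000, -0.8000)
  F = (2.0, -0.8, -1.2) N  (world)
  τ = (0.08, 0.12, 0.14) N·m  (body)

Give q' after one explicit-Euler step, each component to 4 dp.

q⊗(0,ω) = (-0.5777485, -0.8651147, -0.3665133, 0.8505597)
q + ½dt·q⊗(0,ω), renormalized = (-0.8442, 0.4344, 0.3104, 0.0478)

q' = (-0.8442, 0.4344, 0.3104, 0.0478)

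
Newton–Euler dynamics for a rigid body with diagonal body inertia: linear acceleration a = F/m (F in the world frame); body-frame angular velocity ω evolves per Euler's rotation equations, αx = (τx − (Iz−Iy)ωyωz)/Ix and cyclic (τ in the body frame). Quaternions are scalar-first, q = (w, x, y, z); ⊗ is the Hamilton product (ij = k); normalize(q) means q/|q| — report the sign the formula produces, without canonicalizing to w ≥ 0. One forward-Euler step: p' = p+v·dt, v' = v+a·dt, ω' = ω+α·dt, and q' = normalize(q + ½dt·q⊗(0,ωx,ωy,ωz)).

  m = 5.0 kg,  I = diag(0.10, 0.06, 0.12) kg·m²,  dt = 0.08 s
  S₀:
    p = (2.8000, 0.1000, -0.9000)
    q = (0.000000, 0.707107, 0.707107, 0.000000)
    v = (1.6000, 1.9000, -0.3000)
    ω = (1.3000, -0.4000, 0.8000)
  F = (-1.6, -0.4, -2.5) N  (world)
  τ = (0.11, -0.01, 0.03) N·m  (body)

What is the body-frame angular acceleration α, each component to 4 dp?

α = (1.2920, 0.1800, 0.0767)

gyro term ω×Iω = (-0.0192, -0.0208, 0.0208)
α = I⁻¹(τ − ω×Iω) = (1.2920, 0.1800, 0.0767)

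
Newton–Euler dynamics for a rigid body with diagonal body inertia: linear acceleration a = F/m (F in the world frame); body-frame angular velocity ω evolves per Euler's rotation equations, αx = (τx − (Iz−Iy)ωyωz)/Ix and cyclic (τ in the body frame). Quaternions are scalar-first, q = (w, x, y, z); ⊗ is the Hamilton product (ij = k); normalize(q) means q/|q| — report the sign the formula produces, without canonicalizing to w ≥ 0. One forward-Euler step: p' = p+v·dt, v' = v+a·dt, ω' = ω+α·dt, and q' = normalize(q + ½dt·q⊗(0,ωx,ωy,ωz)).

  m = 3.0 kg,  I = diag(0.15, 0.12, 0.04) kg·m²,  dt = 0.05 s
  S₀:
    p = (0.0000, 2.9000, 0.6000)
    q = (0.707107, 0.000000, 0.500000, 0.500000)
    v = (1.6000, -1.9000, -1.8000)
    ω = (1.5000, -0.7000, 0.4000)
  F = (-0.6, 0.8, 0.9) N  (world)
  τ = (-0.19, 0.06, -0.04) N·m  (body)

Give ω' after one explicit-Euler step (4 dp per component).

precession coupling ω×(Iω) = (0.0224, 0.0660, 0.0315)
(τ − ω×Iω)/I = (-1.4160, -0.0500, -1.7875)
ω + α·dt = (1.4292, -0.7025, 0.3106)

ω' = (1.4292, -0.7025, 0.3106)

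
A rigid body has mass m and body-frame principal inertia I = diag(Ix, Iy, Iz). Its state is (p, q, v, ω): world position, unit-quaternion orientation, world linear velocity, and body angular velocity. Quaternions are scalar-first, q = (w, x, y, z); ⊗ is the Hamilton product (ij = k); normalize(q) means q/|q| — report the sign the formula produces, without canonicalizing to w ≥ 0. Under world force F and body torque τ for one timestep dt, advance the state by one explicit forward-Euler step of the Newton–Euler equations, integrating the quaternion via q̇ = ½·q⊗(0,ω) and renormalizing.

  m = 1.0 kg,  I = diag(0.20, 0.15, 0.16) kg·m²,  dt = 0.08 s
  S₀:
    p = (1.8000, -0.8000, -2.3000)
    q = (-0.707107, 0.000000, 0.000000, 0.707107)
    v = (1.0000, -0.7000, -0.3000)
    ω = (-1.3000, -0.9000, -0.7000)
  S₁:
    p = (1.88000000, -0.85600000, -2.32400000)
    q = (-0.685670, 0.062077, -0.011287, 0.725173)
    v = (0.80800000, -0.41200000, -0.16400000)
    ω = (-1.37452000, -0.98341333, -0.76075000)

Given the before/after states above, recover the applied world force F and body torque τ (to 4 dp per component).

Δv = v₁−v₀ = (-0.19200000, 0.28800000, 0.13600000)
applied force F = (-2.4000, 3.6000, 1.7000)
ω₁ − ω₀ = (-0.07452000, -0.08341333, -0.06075000)
I·α + gyro = (-0.1800, -0.1200, -0.1800)

F = (-2.4000, 3.6000, 1.7000)
τ = (-0.1800, -0.1200, -0.1800)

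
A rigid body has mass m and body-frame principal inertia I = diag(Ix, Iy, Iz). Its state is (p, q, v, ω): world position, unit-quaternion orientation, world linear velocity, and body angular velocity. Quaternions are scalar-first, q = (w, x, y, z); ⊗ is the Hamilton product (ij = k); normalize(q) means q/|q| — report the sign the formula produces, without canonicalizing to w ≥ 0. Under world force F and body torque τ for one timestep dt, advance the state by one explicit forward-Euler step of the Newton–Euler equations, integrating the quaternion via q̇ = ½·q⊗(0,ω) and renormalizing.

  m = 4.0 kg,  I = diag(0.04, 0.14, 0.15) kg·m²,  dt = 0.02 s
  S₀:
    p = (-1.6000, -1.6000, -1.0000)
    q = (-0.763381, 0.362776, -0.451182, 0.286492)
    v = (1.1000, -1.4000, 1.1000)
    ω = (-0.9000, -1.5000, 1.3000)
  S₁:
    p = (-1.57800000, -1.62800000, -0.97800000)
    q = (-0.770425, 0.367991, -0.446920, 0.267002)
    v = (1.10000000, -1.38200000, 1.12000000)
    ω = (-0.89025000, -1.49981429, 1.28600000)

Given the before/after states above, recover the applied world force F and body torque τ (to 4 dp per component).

F = (0.0000, 3.6000, 4.0000)
τ = (0.0000, 0.1300, 0.0300)

Δω = ω₁−ω₀ = (0.00975000, 0.00018571, -0.01400000)
precession coupling = (-0.0195, 0.1287, 0.1350)
applied torque τ = (0.0000, 0.1300, 0.0300)
v₁ − v₀ = (0.00000000, 0.01800000, 0.02000000)
F = m·Δv/dt = (0.0000, 3.6000, 4.0000)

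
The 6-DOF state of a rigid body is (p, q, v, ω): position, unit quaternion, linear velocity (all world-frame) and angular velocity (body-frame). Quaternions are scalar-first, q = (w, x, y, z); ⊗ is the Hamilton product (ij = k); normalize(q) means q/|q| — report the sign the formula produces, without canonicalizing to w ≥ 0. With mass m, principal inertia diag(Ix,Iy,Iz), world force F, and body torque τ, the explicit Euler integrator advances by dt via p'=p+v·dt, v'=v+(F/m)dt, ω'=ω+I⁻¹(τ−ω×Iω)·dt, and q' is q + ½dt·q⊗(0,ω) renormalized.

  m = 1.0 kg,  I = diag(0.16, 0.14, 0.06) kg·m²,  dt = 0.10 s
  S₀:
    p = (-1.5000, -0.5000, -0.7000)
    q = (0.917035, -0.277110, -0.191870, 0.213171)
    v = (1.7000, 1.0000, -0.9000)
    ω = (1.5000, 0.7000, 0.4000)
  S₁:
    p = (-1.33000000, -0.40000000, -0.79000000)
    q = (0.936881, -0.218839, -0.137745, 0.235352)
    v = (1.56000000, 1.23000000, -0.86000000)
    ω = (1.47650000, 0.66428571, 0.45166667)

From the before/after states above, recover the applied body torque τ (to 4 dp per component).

Δω = ω₁−ω₀ = (-0.02350000, -0.03571429, 0.05166667)
gyro term ω₀×Iω₀ = (-0.0224, 0.0600, -0.0210)
applied torque τ = (-0.0600, 0.0100, 0.0100)

τ = (-0.0600, 0.0100, 0.0100)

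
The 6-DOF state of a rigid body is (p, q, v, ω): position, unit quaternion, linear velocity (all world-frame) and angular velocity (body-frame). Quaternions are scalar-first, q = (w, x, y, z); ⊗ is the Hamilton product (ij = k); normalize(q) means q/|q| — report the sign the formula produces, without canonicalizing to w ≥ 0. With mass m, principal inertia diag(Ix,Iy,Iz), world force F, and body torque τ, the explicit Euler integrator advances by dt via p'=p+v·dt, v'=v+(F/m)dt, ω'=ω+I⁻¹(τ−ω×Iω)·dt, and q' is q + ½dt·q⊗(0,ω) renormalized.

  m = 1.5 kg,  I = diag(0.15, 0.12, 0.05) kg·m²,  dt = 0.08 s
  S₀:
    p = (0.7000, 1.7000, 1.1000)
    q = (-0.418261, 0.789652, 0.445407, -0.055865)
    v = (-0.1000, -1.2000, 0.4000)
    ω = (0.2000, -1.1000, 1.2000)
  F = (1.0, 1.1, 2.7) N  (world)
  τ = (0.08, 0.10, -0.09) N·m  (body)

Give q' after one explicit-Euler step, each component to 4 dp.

Hamilton product q⊗(0,ω) = (0.3990553, 0.3893847, -0.4986683, -1.4596118)
q' = normalize(q + ½dt·q⊗(0,ω)) = (-0.4014, 0.8035, 0.4245, -0.1140)

q' = (-0.4014, 0.8035, 0.4245, -0.1140)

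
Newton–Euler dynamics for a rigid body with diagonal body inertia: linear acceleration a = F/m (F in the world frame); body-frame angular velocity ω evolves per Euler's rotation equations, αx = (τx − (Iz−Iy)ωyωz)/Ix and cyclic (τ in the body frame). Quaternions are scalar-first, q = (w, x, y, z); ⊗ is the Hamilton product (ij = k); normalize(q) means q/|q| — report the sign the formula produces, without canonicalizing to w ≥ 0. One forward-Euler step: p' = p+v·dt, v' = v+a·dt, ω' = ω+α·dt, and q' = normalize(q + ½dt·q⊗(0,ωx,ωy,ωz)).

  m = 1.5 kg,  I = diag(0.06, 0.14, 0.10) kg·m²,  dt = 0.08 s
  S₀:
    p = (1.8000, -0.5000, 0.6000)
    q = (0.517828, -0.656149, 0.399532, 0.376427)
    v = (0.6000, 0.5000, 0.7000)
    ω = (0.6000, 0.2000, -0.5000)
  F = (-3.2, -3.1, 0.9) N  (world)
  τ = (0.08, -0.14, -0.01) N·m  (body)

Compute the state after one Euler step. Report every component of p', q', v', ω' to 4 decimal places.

precession coupling ω×(Iω) = (0.0040, 0.0120, 0.0096)
angular accel α = (1.2667, -1.0857, -0.1960)
ω + α·dt = (0.7013, 0.1131, -0.5157)
q⊗(0,ω) = (0.5019965, 0.0356454, 0.0013473, -0.6298630)
updated quaternion q' = (0.5376, -0.6544, 0.3994, 0.3510)
new position p' = (1.8480, -0.4600, 0.6560)
new velocity v' = (0.4293, 0.3347, 0.7480)

p' = (1.8480, -0.4600, 0.6560)
q' = (0.5376, -0.6544, 0.3994, 0.3510)
v' = (0.4293, 0.3347, 0.7480)
ω' = (0.7013, 0.1131, -0.5157)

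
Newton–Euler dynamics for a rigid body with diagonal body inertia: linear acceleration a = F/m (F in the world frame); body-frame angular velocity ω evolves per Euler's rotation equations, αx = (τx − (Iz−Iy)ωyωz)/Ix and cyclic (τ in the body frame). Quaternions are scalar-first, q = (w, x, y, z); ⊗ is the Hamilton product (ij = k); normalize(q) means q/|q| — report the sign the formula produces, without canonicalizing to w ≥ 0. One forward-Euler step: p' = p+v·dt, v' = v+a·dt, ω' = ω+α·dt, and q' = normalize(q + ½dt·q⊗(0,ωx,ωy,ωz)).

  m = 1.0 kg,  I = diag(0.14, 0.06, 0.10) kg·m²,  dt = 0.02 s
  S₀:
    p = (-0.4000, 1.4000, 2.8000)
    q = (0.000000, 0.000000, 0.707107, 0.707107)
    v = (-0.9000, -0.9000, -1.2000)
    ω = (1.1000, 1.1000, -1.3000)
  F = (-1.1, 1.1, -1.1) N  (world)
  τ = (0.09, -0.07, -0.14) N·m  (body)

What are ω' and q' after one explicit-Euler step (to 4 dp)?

ω' = (1.1210, 1.0957, -1.3086)
q' = (0.0014, -0.0170, 0.7147, 0.6992)

(τ − ω×Iω)/I = (1.0514, -0.2133, -0.4320)
ω + α·dt = (1.1210, 1.0957, -1.3086)
2q̇ = q⊗(0,ω) = (0.1414214, -1.6970568, 0.7778177, -0.7778177)
q' = normalize(q + ½dt·q⊗(0,ω)) = (0.0014, -0.0170, 0.7147, 0.6992)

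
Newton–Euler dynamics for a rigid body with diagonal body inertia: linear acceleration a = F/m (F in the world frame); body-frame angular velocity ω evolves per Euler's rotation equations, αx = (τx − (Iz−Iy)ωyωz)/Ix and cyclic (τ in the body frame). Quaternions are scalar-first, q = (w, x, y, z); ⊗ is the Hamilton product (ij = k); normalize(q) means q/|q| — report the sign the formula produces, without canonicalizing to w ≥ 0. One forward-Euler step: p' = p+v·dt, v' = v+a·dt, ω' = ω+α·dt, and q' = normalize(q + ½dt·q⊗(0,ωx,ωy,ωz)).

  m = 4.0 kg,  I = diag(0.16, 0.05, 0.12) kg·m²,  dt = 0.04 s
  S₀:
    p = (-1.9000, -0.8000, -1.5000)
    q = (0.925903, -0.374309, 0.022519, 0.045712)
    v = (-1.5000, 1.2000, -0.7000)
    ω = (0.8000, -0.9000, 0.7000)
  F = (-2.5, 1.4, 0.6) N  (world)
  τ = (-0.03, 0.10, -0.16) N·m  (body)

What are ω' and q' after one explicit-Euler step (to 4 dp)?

ω' = (0.8035, -0.8379, 0.6203)
q' = (0.9313, -0.3582, 0.0118, 0.0650)

α = I⁻¹(τ − ω×Iω) = (0.0881, 1.5520, -1.9933)
ω + α·dt = (0.8035, -0.8379, 0.6203)
2q̇ = q⊗(0,ω) = (0.2877159, 0.7976265, -0.5347268, 0.9669950)
q + ½dt·q⊗(0,ω), renormalized = (0.9313, -0.3582, 0.0118, 0.0650)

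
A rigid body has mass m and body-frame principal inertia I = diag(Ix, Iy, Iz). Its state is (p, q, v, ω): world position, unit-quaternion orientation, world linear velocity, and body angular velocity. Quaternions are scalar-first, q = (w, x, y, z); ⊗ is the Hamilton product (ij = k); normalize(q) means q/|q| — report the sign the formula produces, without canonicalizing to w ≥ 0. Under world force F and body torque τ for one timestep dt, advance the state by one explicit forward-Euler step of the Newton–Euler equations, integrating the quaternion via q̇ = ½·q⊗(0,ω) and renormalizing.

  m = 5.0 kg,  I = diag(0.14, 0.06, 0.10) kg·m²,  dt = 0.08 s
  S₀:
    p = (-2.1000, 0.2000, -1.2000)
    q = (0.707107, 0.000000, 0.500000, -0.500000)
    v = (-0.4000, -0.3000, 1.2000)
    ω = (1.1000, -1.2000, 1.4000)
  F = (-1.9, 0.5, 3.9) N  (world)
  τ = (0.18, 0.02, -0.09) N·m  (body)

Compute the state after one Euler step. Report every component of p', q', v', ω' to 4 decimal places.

p' = (-2.1320, 0.1760, -1.1040)
q' = (0.7563, 0.0350, 0.4424, -0.4806)
v' = (-0.4304, -0.2920, 1.2624)
ω' = (1.2413, -1.2555, 1.2435)

precession coupling ω×(Iω) = (-0.0672, 0.0616, 0.1056)
angular accel α = (1.7657, -0.6933, -1.9560)
ω + α·dt = (1.2413, -1.2555, 1.2435)
2q̇ = q⊗(0,ω) = (1.3000000, 0.8778177, -1.3985284, 0.4399498)
q' = normalize(q + ½dt·q⊗(0,ω)) = (0.7563, 0.0350, 0.4424, -0.4806)
a = F/m = (-0.3800, 0.1000, 0.7800)
p + v·dt = (-2.1320, 0.1760, -1.1040)
v' = v + a·dt = (-0.4304, -0.2920, 1.2624)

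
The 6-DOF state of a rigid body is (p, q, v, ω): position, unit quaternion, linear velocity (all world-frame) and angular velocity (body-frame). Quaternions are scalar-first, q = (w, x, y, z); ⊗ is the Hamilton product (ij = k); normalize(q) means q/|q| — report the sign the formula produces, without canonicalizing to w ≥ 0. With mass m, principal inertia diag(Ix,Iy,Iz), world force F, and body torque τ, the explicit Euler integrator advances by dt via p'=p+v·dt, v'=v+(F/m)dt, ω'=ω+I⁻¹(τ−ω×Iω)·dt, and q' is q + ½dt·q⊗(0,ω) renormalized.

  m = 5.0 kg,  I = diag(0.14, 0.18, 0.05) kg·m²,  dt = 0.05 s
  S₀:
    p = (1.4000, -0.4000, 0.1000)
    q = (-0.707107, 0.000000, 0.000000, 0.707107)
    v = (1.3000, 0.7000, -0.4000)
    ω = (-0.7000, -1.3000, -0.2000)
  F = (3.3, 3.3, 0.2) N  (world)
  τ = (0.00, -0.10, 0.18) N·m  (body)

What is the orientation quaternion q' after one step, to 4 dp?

Hamilton product q⊗(0,ω) = (0.1414214, 1.4142140, 0.4242642, 0.1414214)
q + ½dt·q⊗(0,ω), renormalized = (-0.7031, 0.0353, 0.0106, 0.7101)

q' = (-0.7031, 0.0353, 0.0106, 0.7101)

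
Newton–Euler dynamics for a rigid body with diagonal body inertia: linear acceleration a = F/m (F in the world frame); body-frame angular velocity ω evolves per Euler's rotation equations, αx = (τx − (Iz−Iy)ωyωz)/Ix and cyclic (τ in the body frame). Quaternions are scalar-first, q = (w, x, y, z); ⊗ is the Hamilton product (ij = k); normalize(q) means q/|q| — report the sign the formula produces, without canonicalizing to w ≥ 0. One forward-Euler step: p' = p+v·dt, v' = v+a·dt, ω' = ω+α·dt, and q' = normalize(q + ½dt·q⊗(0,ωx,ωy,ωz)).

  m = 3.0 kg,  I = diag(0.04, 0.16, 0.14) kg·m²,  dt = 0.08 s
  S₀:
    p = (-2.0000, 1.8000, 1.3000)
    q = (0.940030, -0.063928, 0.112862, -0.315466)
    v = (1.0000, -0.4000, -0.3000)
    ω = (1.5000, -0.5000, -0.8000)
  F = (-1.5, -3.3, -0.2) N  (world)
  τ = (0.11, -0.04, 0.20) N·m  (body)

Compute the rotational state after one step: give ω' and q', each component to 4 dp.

α = I⁻¹(τ − ω×Iω) = (2.9500, -1.0000, 2.0714)
ω + α·dt = (1.7360, -0.5800, -0.6343)
q⊗(0,ω) = (-0.1000498, 1.1620224, -0.9943564, -0.8893530)
updated quaternion q' = (0.9337, -0.0174, 0.0729, -0.3502)

ω' = (1.7360, -0.5800, -0.6343)
q' = (0.9337, -0.0174, 0.0729, -0.3502)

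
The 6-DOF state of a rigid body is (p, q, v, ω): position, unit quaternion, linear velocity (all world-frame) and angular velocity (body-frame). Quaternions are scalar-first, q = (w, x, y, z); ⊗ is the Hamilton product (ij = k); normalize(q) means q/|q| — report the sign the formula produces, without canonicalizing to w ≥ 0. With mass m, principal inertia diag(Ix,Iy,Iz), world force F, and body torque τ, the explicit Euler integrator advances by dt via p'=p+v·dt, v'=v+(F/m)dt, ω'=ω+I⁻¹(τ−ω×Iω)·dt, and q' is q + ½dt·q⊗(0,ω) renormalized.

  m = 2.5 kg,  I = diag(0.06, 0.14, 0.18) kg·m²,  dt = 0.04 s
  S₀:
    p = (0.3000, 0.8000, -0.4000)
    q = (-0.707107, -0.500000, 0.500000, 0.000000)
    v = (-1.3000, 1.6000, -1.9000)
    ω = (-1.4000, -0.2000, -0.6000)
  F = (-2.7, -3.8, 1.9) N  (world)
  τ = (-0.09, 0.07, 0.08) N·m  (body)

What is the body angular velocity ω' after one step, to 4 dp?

ω' = (-1.4632, -0.1512, -0.5872)

precession coupling ω×(Iω) = (0.0048, -0.1008, 0.0224)
α = I⁻¹(τ − ω×Iω) = (-1.5800, 1.2200, 0.3200)
ω + α·dt = (-1.4632, -0.1512, -0.5872)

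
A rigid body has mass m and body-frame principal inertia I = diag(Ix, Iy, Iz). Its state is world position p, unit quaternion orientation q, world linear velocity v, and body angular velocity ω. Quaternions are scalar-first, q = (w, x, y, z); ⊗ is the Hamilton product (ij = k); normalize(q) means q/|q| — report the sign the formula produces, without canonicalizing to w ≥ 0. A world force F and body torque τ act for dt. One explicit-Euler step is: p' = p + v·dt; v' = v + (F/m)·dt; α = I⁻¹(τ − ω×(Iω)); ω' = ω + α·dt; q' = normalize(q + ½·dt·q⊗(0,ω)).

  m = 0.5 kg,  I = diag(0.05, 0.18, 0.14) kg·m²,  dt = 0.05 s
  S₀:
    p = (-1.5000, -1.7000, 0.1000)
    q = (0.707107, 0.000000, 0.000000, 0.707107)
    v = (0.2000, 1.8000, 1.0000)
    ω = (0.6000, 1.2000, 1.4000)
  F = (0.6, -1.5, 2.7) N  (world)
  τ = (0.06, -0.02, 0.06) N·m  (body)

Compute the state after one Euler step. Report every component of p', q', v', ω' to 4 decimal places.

linear accel F/m = (1.2000, -3.0000, 5.4000)
new position p' = (-1.4900, -1.6100, 0.1500)
v + (F/m)dt = (0.2600, 1.6500, 1.2700)
precession coupling ω×(Iω) = (-0.0672, -0.0756, 0.0936)
angular accel α = (2.5440, 0.3089, -0.2400)
ω' = ω + α·dt = (0.7272, 1.2154, 1.3880)
Hamilton product q⊗(0,ω) = (-0.9899498, -0.4242642, 1.2727926, 0.9899498)
updated quaternion q' = (0.6816, -0.0106, 0.0318, 0.7310)

p' = (-1.4900, -1.6100, 0.1500)
q' = (0.6816, -0.0106, 0.0318, 0.7310)
v' = (0.2600, 1.6500, 1.2700)
ω' = (0.7272, 1.2154, 1.3880)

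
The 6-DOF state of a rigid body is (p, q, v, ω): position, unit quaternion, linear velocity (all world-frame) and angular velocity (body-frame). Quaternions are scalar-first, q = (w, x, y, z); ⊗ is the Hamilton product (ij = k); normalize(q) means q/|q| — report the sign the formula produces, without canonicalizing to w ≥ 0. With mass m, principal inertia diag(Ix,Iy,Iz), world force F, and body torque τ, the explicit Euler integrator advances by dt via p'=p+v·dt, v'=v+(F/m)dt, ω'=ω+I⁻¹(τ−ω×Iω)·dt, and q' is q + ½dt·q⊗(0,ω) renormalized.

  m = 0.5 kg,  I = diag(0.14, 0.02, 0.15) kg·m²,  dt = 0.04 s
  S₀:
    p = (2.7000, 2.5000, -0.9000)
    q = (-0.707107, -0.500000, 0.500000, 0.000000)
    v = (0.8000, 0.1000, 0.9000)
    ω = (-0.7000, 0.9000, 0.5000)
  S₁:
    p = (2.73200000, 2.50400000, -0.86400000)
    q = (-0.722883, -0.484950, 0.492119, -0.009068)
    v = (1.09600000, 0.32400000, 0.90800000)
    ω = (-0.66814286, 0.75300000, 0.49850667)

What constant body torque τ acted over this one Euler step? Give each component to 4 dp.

τ = (0.1700, -0.0700, 0.0700)

Δω = ω₁−ω₀ = (0.03185714, -0.14700000, -0.00149333)
precession coupling = (0.0585, 0.0035, 0.0756)
I·α + gyro = (0.1700, -0.0700, 0.0700)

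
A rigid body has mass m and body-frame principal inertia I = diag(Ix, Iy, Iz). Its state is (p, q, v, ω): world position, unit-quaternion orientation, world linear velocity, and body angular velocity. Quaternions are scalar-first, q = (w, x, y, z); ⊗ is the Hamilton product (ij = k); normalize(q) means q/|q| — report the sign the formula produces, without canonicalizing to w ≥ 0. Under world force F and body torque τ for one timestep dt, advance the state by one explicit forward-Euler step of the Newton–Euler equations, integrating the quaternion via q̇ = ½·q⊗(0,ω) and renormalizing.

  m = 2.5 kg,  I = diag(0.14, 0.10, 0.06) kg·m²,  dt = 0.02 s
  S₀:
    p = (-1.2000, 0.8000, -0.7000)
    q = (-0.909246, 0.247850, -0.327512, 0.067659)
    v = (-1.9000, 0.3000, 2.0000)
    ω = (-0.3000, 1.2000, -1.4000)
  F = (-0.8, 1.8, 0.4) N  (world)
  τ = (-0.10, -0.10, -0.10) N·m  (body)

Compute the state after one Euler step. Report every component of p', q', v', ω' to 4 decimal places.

p' = (-1.2380, 0.8060, -0.6600)
q' = (-0.9035, 0.2543, -0.3351, 0.0824)
v' = (-1.9064, 0.3144, 2.0032)
ω' = (-0.3239, 1.1733, -1.4381)

linear accel F/m = (-0.3200, 0.7200, 0.1600)
new position p' = (-1.2380, 0.8060, -0.6600)
v + (F/m)dt = (-1.9064, 0.3144, 2.0032)
ω×(Iω) gyroscopic = (0.0672, 0.0336, 0.0144)
α = I⁻¹(τ − ω×Iω) = (-1.1943, -1.3360, -1.9067)
ω + α·dt = (-0.3239, 1.1733, -1.4381)
Hamilton product q⊗(0,ω) = (0.5620920, 0.6500998, -0.7644029, 1.4721108)
q + ½dt·q⊗(0,ω), renormalized = (-0.9035, 0.2543, -0.3351, 0.0824)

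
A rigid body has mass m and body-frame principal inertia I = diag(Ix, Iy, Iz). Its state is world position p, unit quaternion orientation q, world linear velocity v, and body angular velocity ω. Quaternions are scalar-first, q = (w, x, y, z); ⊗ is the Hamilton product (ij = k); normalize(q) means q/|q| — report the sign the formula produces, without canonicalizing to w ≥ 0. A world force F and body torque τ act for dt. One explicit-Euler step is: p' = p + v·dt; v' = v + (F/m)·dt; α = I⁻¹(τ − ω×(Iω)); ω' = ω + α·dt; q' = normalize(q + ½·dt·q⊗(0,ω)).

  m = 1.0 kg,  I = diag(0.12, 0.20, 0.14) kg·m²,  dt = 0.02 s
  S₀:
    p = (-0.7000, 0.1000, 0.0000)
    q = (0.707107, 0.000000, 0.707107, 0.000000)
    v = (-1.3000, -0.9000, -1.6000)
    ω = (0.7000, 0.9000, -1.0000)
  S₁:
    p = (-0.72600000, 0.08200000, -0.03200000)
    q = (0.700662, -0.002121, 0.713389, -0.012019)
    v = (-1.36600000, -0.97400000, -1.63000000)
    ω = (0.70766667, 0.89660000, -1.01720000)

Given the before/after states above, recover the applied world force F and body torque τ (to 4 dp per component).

v₁ − v₀ = (-0.06600000, -0.07400000, -0.03000000)
F = m·Δv/dt = (-3.3000, -3.7000, -1.5000)
rate change Δω = (0.00766667, -0.00340000, -0.01720000)
ω₀×(Iω₀) = (0.0540, 0.0140, 0.0504)
applied torque τ = (0.1000, -0.0200, -0.0700)

F = (-3.3000, -3.7000, -1.5000)
τ = (0.1000, -0.0200, -0.0700)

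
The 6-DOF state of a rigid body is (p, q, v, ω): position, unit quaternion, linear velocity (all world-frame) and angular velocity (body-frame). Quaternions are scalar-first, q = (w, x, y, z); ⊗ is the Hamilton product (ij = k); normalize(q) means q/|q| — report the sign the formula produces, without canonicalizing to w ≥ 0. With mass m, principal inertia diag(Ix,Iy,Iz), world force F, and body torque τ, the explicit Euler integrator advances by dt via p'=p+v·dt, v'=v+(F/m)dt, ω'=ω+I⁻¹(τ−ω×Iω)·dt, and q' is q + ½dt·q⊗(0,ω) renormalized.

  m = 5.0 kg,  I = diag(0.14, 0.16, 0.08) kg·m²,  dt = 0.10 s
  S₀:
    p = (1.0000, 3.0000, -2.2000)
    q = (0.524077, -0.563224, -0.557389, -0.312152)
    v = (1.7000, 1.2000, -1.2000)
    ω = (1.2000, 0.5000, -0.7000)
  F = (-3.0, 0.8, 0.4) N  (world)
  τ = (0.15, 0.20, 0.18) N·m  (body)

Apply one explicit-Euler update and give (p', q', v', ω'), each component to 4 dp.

p' = (1.1700, 3.1200, -2.3200)
q' = (0.5594, -0.5031, -0.5811, -0.3103)
v' = (1.6400, 1.2160, -1.1920)
ω' = (1.2871, 0.6565, -0.4900)

linear accel F/m = (-0.6000, 0.1600, 0.0800)
p' = p + v·dt = (1.1700, 3.1200, -2.3200)
v' = v + a·dt = (1.6400, 1.2160, -1.1920)
precession coupling ω×(Iω) = (0.0280, -0.0504, 0.0120)
α = I⁻¹(τ − ω×Iω) = (0.8714, 1.5650, 2.1000)
ω' = ω + α·dt = (1.2871, 0.6565, -0.4900)
2q̇ = q⊗(0,ω) = (0.7360569, 1.1751407, -0.5068007, 0.0204009)
updated quaternion q' = (0.5594, -0.5031, -0.5811, -0.3103)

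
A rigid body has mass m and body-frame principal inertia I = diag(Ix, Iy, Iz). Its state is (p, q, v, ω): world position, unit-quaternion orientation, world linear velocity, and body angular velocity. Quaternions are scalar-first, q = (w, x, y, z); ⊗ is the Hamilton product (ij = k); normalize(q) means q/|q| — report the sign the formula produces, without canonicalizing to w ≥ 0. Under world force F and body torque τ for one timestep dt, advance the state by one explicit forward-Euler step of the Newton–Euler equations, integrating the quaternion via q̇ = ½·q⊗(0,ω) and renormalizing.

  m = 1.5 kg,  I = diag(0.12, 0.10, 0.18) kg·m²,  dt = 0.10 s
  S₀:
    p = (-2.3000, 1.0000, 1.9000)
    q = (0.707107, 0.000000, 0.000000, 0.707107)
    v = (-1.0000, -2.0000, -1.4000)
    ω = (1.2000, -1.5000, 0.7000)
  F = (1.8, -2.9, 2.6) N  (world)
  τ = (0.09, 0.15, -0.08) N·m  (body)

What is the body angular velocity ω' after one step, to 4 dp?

ω' = (1.3450, -1.2996, 0.6356)

gyro term ω×Iω = (-0.0840, -0.0504, 0.0360)
angular accel α = (1.4500, 2.0040, -0.6444)
new body rate ω' = (1.3450, -1.2996, 0.6356)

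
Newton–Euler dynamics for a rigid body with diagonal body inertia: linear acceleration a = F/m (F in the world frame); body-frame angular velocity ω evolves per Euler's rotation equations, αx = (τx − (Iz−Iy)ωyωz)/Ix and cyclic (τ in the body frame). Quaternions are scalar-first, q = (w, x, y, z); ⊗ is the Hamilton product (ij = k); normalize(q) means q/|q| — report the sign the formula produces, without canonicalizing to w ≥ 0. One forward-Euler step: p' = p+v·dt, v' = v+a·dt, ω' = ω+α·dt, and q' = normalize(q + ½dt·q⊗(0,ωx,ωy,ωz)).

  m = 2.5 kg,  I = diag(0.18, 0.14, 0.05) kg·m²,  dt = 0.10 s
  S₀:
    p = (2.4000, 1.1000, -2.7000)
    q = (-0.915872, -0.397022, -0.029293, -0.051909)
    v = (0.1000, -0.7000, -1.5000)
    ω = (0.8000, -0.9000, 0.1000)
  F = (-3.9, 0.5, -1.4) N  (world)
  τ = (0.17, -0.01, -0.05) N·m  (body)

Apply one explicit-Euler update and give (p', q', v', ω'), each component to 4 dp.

p' = (2.4100, 1.0300, -2.8500)
q' = (-0.8994, -0.4353, 0.0118, -0.0374)
v' = (-0.0560, -0.6800, -1.5560)
ω' = (0.8899, -0.9146, -0.0576)

a = F/m = (-1.5600, 0.2000, -0.5600)
new position p' = (2.4100, 1.0300, -2.8500)
v' = v + a·dt = (-0.0560, -0.6800, -1.5560)
ω×(Iω) gyroscopic = (0.0081, 0.0104, 0.0288)
angular accel α = (0.8994, -0.1457, -1.5760)
new body rate ω' = (0.8899, -0.9146, -0.0576)
2q̇ = q⊗(0,ω) = (0.2964448, -0.7823450, 0.8224598, 0.2891670)
updated quaternion q' = (-0.8994, -0.4353, 0.0118, -0.0374)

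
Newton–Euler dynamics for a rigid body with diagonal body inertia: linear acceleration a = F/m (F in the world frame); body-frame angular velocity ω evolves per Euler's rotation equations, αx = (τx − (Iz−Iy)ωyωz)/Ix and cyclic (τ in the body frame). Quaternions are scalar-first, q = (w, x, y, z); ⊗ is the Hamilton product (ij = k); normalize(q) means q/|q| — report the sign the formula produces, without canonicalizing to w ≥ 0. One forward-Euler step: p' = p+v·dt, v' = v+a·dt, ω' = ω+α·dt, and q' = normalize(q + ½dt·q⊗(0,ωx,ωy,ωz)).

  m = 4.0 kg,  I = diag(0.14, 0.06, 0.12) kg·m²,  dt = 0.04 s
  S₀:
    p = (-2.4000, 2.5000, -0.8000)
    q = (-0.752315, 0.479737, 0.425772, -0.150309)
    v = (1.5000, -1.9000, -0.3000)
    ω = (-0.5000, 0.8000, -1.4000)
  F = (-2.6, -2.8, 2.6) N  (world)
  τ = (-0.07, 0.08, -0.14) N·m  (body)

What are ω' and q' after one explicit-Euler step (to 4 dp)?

(τ − ω×Iω)/I = (-0.0200, 1.1000, -1.4333)
new body rate ω' = (-0.5008, 0.8440, -1.4573)
q⊗(0,ω) = (-0.3111817, -0.0996761, 0.1449343, 1.6499166)
updated quaternion q' = (-0.7581, 0.4775, 0.4284, -0.1172)

ω' = (-0.5008, 0.8440, -1.4573)
q' = (-0.7581, 0.4775, 0.4284, -0.1172)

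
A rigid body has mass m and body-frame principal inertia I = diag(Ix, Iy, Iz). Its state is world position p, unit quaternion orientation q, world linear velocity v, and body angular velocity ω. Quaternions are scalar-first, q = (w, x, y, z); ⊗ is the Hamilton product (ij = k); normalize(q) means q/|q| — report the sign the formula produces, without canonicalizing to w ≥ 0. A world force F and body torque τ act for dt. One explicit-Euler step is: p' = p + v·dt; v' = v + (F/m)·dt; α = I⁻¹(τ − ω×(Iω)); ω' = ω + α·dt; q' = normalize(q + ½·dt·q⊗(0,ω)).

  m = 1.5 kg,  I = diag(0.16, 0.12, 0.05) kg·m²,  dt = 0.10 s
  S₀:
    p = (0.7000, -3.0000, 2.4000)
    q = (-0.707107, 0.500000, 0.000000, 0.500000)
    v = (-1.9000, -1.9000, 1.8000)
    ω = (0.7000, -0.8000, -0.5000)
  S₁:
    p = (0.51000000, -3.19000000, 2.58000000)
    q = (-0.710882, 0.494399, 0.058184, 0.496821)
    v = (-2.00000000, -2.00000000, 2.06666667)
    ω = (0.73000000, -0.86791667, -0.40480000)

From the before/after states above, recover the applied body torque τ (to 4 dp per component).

τ = (0.0200, -0.1200, 0.0700)

rate change Δω = (0.03000000, -0.06791667, 0.09520000)
gyro term ω₀×Iω₀ = (-0.0280, -0.0385, 0.0224)
I·α + gyro = (0.0200, -0.1200, 0.0700)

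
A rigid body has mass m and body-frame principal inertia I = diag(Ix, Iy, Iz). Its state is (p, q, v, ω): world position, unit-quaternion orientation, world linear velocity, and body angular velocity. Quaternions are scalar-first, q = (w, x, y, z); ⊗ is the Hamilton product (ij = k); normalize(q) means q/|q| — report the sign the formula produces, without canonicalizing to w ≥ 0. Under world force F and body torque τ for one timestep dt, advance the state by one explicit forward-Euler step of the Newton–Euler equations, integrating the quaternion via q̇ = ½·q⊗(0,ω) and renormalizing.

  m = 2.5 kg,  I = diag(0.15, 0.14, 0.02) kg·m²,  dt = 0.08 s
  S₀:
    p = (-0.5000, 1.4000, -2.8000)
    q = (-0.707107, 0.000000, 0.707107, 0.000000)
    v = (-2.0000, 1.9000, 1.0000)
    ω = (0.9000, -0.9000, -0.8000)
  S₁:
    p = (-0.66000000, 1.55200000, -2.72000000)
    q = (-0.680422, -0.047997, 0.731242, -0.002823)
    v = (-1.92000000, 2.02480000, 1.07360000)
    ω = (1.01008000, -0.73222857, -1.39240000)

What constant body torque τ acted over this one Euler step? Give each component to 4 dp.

Δω = ω₁−ω₀ = (0.11008000, 0.16777143, -0.59240000)
gyro term ω₀×Iω₀ = (-0.0864, -0.0936, 0.0081)
I·α + gyro = (0.1200, 0.2000, -0.1400)

τ = (0.1200, 0.2000, -0.1400)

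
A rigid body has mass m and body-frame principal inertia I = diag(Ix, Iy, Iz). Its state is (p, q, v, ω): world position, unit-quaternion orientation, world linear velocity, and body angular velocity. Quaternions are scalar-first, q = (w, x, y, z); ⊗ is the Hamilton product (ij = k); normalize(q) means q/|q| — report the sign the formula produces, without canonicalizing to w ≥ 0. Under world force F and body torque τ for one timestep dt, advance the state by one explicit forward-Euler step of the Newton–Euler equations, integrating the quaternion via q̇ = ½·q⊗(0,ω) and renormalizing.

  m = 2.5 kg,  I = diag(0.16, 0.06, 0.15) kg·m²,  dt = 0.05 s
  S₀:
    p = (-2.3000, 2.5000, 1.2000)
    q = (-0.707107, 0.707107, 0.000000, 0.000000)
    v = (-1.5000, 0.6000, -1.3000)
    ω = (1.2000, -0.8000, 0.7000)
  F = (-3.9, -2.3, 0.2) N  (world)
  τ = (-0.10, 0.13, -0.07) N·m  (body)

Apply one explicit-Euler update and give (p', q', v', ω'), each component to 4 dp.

α = I⁻¹(τ − ω×Iω) = (-0.3100, 2.0267, -1.1067)
new body rate ω' = (1.1845, -0.6987, 0.6447)
2q̇ = q⊗(0,ω) = (-0.8485284, -0.8485284, 0.0707107, -1.0606605)
q' = normalize(q + ½dt·q⊗(0,ω)) = (-0.7277, 0.6853, 0.0018, -0.0265)
new position p' = (-2.3750, 2.5300, 1.1350)
v' = v + a·dt = (-1.5780, 0.5540, -1.2960)

p' = (-2.3750, 2.5300, 1.1350)
q' = (-0.7277, 0.6853, 0.0018, -0.0265)
v' = (-1.5780, 0.5540, -1.2960)
ω' = (1.1845, -0.6987, 0.6447)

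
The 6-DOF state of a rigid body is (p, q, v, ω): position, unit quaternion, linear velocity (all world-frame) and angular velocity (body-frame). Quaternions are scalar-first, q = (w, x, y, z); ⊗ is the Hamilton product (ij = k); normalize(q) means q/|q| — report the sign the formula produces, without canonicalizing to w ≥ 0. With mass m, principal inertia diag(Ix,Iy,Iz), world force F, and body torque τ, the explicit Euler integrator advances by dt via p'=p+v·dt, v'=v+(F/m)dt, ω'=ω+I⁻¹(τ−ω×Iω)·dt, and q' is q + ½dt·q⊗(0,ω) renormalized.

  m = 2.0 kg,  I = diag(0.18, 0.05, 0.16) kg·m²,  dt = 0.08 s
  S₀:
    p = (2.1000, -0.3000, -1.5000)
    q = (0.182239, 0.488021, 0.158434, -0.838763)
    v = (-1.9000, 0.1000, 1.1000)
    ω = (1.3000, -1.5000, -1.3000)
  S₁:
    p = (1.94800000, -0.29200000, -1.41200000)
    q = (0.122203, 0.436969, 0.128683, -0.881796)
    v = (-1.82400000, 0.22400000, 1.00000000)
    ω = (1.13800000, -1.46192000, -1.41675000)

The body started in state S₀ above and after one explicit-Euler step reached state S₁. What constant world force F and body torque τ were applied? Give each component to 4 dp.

velocity change Δv = (0.07600000, 0.12400000, -0.10000000)
m·(v₁−v₀)/dt = (1.9000, 3.1000, -2.5000)
rate change Δω = (-0.16200000, 0.03808000, -0.11675000)
τ = I·(Δω/dt) + ω₀×(Iω₀) = (-0.1500, -0.0100, 0.0200)

F = (1.9000, 3.1000, -2.5000)
τ = (-0.1500, -0.0100, 0.0200)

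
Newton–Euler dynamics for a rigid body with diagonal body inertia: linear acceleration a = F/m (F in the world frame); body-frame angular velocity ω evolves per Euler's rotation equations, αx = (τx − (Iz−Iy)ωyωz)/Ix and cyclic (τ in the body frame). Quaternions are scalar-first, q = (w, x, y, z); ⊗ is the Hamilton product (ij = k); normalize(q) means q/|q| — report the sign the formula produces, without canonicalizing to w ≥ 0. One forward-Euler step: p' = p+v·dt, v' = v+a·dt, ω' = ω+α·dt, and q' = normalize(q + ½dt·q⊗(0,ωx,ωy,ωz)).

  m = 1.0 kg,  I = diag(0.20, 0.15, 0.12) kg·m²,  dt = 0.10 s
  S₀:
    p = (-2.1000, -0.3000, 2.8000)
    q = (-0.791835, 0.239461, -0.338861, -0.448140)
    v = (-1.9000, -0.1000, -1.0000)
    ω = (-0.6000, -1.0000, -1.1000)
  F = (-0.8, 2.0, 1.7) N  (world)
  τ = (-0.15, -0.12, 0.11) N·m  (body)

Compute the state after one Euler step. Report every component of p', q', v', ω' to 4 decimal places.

gyro term ω×Iω = (-0.0330, 0.0528, -0.0300)
(τ − ω×Iω)/I = (-0.5850, -1.1520, 1.1667)
new body rate ω' = (-0.6585, -1.1152, -0.9833)
Hamilton product q⊗(0,ω) = (-0.6881384, 0.3997081, 1.3241261, 0.4282409)
updated quaternion q' = (-0.8236, 0.2586, -0.2718, -0.4254)
a = (-0.8000, 2.0000, 1.7000)
new position p' = (-2.2900, -0.3100, 2.7000)
v' = v + a·dt = (-1.9800, 0.1000, -0.8300)

p' = (-2.2900, -0.3100, 2.7000)
q' = (-0.8236, 0.2586, -0.2718, -0.4254)
v' = (-1.9800, 0.1000, -0.8300)
ω' = (-0.6585, -1.1152, -0.9833)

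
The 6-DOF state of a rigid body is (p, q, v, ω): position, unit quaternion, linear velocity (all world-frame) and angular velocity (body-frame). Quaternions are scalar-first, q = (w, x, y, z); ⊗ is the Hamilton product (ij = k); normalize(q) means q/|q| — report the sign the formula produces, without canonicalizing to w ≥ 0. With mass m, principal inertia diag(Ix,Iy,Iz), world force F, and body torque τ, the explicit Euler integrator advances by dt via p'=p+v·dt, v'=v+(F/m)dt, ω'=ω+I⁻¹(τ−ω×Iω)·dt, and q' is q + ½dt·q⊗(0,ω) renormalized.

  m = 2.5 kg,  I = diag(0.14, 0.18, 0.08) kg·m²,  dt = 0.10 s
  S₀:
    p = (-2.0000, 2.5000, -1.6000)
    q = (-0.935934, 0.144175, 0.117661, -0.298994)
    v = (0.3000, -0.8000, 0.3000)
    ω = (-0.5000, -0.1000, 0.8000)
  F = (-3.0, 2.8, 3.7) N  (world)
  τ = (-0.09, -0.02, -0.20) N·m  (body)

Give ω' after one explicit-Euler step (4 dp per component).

gyro term ω×Iω = (0.0080, -0.0240, 0.0020)
α = I⁻¹(τ − ω×Iω) = (-0.7000, 0.0222, -2.5250)
new body rate ω' = (-0.5700, -0.0978, 0.5475)

ω' = (-0.5700, -0.0978, 0.5475)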